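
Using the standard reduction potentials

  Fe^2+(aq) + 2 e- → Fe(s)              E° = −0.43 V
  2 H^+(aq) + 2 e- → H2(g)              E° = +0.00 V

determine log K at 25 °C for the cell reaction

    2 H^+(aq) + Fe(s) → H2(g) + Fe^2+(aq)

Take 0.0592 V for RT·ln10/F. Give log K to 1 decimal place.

log K = 14.5

The 2H⁺/H₂ couple is reduced (cathode); E°cell = +0.00 − (−0.43) = +0.43 V with n = 2.
At equilibrium E = 0, so log K = nE°cell / 0.0592 = (2)(+0.43) / 0.0592 = 14.5.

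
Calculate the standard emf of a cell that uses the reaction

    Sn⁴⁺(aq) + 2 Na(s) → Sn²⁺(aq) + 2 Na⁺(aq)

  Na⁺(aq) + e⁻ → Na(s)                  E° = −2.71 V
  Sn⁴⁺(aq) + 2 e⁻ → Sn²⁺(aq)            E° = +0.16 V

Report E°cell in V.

+2.87 V

Sn⁴⁺(aq) gains electrons, so the Sn⁴⁺/Sn²⁺ couple is the cathode; the Na⁺/Na couple is the anode.
E°cell = E°(cathode) − E°(anode) = +0.16 − (−2.71) = +2.87 V.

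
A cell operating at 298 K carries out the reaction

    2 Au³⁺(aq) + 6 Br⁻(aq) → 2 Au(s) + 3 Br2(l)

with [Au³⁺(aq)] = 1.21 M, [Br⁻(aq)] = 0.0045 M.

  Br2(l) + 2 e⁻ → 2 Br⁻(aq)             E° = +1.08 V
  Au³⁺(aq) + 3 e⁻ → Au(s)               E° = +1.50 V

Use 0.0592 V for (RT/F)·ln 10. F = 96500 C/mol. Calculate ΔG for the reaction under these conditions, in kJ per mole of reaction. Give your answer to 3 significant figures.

−164 kJ/mol

E°cell = +1.50 − (+1.08) = +0.42 V; the balanced reaction transfers n = 6 electrons.
The reaction quotient is 1 / ([Au³⁺(aq)]^2·[Br⁻(aq)]^6) = 8.23×10^13; by Nernst, E = +0.42 − (0.0592/6)(13.915) = +0.2827 V.
Then ΔG = −nFE = −6 × 96500 × +0.2827 J/mol = −164 kJ/mol.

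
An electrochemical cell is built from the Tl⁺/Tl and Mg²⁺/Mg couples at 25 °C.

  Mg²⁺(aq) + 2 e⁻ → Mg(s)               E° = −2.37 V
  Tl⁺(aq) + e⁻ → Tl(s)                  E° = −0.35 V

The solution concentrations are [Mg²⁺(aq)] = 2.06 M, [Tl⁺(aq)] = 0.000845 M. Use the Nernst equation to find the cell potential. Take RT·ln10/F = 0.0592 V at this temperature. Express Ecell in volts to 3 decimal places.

+1.829 V

Tl⁺/Tl is reduced (cathode, E° = −0.35 V) and Mg²⁺/Mg is oxidized (anode).
The standard potential is −0.35 − (−2.37) = +2.02 V and the balanced reaction transfers n = 2 electrons.
Balancing gives 2 Tl⁺(aq) + Mg(s) → 2 Tl(s) + Mg²⁺(aq); hence Q = [Mg²⁺(aq)] / [Tl⁺(aq)]^2 = 2.89×10^6 (log Q = 6.460).
E = E° − (0.0592/n)·log Q = +2.02 − (0.0592/2)(6.460) = +1.829 V.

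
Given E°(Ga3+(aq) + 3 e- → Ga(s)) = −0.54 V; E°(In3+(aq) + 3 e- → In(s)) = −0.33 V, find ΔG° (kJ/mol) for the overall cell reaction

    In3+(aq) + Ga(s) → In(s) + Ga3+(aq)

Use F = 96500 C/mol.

In the reaction as written In3+(aq) is reduced, so the In³⁺/In couple is the cathode and Ga³⁺/Ga is the anode.
E°cell = −0.33 − (−0.54) = +0.21 V; balancing electrons gives n = 3.
ΔG° = −nFE°cell = −(3)(96500)(+0.21) J/mol = −60.8 kJ/mol.

−60.8 kJ/mol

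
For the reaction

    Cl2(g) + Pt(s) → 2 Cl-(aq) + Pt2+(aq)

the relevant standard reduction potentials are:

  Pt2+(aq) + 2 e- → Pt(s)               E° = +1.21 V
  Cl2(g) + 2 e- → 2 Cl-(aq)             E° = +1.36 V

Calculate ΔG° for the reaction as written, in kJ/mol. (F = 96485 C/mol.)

In the reaction as written Cl2(g) is reduced, so the Cl₂/Cl⁻ couple is the cathode and Pt²⁺/Pt is the anode.
E°cell = +1.36 − (+1.21) = +0.15 V; balancing electrons gives n = 2.
ΔG° = −nFE°cell = −(2)(96485)(+0.15) J/mol = −28.9 kJ/mol.

−28.9 kJ/mol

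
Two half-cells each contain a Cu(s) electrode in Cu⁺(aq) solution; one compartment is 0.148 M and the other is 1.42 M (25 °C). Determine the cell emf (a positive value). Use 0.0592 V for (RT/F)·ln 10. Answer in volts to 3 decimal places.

0.058 V

For a concentration cell E°cell = 0, since both electrodes use the same couple.
The compartment with the higher Cu⁺(aq) concentration (1.42 M) acts as the cathode; ions are reduced there and produced at the dilute (0.148 M) anode.
With n = 1, Ecell = −(0.0592/1)·log([dilute]/[conc]) = −(0.0592/1)·log(0.148/1.42) = +0.058 V.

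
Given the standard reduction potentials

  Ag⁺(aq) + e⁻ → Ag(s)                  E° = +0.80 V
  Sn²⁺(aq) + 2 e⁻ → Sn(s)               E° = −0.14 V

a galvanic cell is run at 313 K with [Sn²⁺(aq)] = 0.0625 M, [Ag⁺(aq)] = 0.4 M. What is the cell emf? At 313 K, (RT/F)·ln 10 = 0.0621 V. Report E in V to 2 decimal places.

+0.95 V

The Ag⁺/Ag couple has the more positive E°, so it is the cathode; Sn²⁺/Sn is the anode.
E°cell = E°cat − E°an = +0.80 − (−0.14) = +0.94 V; n = 2.
For the overall reaction 2 Ag⁺(aq) + Sn(s) → 2 Ag(s) + Sn²⁺(aq), Q = [Sn²⁺(aq)] / [Ag⁺(aq)]^2 = 0.391, giving log Q = −0.408.
E = E° − (0.0621/n)·log Q = +0.94 − (0.0621/2)(−0.408) = +0.95 V.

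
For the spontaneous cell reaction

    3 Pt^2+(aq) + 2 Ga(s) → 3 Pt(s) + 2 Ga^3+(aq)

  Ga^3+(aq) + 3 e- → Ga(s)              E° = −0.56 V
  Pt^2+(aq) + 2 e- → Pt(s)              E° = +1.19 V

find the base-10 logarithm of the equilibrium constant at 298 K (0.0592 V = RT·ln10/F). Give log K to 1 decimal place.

The Pt²⁺/Pt couple is reduced (cathode); E°cell = +1.19 − (−0.56) = +1.75 V with n = 6.
At equilibrium E = 0, so log K = nE°cell / 0.0592 = (6)(+1.75) / 0.0592 = 177.4.

log K = 177.4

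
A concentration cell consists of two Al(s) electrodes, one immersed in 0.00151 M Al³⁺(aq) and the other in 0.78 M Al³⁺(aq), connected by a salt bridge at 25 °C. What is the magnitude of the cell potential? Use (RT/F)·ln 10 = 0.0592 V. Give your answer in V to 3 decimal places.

For a concentration cell E°cell = 0, since both electrodes use the same couple.
The compartment with the higher Al³⁺(aq) concentration (0.78 M) acts as the cathode; ions are reduced there and produced at the dilute (0.00151 M) anode.
With n = 3, Ecell = −(0.0592/3)·log([dilute]/[conc]) = −(0.0592/3)·log(0.00151/0.78) = +0.054 V.

0.054 V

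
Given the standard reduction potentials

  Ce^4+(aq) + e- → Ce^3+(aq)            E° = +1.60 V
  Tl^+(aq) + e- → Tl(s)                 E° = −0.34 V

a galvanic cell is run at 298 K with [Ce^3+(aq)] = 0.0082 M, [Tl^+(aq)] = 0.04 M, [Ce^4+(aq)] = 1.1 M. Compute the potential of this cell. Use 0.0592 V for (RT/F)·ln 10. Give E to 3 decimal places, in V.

Since E°(Ce⁴⁺/Ce³⁺) > E°(Tl⁺/Tl), Ce⁴⁺/Ce³⁺ serves as the cathode.
The standard potential is +1.60 − (−0.34) = +1.94 V and the balanced reaction transfers n = 1 electron.
For the overall reaction Ce^4+(aq) + Tl(s) → Ce^3+(aq) + Tl^+(aq), Q = ([Ce^3+(aq)]·[Tl^+(aq)]) / [Ce^4+(aq)] = 0.000298, giving log Q = −3.526.
By the Nernst equation, E = +1.94 − (0.0592/1)·(−3.526) = +2.149 V.

+2.149 V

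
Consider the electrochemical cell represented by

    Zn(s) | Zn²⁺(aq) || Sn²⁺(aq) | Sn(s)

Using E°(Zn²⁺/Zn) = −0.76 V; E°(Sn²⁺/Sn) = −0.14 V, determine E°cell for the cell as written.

+0.62 V

By convention the left-hand electrode in cell notation is the anode (oxidation) and the right-hand electrode is the cathode (reduction).
E°cell = E°(right) − E°(left) = −0.14 − (−0.76) = +0.62 V.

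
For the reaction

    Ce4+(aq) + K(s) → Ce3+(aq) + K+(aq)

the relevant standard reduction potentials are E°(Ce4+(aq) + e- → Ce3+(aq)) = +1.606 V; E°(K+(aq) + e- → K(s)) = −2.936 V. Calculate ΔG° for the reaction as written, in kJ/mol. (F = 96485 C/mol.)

In the reaction as written Ce4+(aq) is reduced, so the Ce⁴⁺/Ce³⁺ couple is the cathode and K⁺/K is the anode.
E°cell = +1.606 − (−2.936) = +4.542 V; balancing electrons gives n = 1.
ΔG° = −nFE°cell = −(1)(96485)(+4.542) J/mol = −438 kJ/mol.

−438 kJ/mol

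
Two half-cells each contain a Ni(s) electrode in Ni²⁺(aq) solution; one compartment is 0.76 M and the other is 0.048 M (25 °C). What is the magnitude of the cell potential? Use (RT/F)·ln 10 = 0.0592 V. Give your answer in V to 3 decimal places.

0.036 V

For a concentration cell E°cell = 0, since both electrodes use the same couple.
The compartment with the higher Ni²⁺(aq) concentration (0.76 M) acts as the cathode; ions are reduced there and produced at the dilute (0.048 M) anode.
With n = 2, Ecell = −(0.0592/2)·log([dilute]/[conc]) = −(0.0592/2)·log(0.048/0.76) = +0.036 V.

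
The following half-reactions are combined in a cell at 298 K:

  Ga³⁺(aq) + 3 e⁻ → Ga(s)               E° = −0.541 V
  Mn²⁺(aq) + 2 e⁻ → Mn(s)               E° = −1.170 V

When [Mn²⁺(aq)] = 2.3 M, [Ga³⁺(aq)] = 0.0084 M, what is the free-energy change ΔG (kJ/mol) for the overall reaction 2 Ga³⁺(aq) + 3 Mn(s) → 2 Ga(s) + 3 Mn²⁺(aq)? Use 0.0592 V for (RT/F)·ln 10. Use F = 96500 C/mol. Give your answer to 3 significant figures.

−334 kJ/mol

E°cell = −0.541 − (−1.170) = +0.629 V; the balanced reaction transfers n = 6 electrons.
The reaction quotient is [Mn²⁺(aq)]^3 / [Ga³⁺(aq)]^2 = 1.72×10^5; by Nernst, E = +0.629 − (0.0592/6)(5.237) = +0.5773 V.
Then ΔG = −nFE = −6 × 96500 × +0.5773 J/mol = −334 kJ/mol.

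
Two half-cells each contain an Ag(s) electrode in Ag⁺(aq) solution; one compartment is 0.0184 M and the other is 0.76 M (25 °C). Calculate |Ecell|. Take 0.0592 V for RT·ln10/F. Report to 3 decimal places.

0.096 V

For a concentration cell E°cell = 0, since both electrodes use the same couple.
The compartment with the higher Ag⁺(aq) concentration (0.76 M) acts as the cathode; ions are reduced there and produced at the dilute (0.0184 M) anode.
With n = 1, Ecell = −(0.0592/1)·log([dilute]/[conc]) = −(0.0592/1)·log(0.0184/0.76) = +0.096 V.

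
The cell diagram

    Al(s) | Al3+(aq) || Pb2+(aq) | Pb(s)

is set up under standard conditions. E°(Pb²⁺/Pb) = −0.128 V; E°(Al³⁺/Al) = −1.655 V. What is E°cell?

By convention the left-hand electrode in cell notation is the anode (oxidation) and the right-hand electrode is the cathode (reduction).
E°cell = E°(right) − E°(left) = −0.128 − (−1.655) = +1.527 V.

+1.527 V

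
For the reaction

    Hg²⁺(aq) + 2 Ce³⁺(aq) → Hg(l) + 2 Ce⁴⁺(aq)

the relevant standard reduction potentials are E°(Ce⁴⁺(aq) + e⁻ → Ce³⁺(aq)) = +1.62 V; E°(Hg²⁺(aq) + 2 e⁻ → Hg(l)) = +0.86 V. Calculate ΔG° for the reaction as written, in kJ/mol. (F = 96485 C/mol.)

In the reaction as written Hg²⁺(aq) is reduced, so the Hg²⁺/Hg couple is the cathode and Ce⁴⁺/Ce³⁺ is the anode.
E°cell = +0.86 − (+1.62) = −0.76 V; balancing electrons gives n = 2.
ΔG° = −nFE°cell = −(2)(96485)(−0.76) J/mol = +147 kJ/mol.

+147 kJ/mol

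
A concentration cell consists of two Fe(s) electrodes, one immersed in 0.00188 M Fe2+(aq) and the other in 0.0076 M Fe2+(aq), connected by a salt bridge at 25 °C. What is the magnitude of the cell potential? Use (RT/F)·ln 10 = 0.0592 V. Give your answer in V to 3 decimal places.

0.018 V

For a concentration cell E°cell = 0, since both electrodes use the same couple.
The compartment with the higher Fe2+(aq) concentration (0.0076 M) acts as the cathode; ions are reduced there and produced at the dilute (0.00188 M) anode.
With n = 2, Ecell = −(0.0592/2)·log([dilute]/[conc]) = −(0.0592/2)·log(0.00188/0.0076) = +0.018 V.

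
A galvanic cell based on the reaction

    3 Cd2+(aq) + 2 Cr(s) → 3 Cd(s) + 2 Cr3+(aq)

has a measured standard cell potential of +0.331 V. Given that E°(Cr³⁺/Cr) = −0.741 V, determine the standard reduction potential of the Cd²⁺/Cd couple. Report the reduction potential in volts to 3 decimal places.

−0.410 V

In the reaction as written the Cd²⁺/Cd couple is reduced (cathode) and Cr³⁺/Cr is oxidized (anode), so E°cell = E°(Cd²⁺/Cd) − E°(Cr³⁺/Cr).
E°(Cd²⁺/Cd) = E°cell + E°(anode) = +0.331 + (−0.741) = −0.410 V.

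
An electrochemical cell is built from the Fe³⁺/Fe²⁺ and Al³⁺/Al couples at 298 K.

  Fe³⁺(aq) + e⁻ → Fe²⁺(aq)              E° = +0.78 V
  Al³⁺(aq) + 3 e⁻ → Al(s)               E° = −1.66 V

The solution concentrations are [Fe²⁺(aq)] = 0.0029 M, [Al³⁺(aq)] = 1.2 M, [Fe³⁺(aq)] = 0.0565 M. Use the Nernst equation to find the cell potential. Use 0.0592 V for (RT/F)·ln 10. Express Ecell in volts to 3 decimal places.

+2.515 V

Fe³⁺/Fe²⁺ is reduced (cathode, E° = +0.78 V) and Al³⁺/Al is oxidized (anode).
E°cell = +0.78 − (−1.66) = +2.44 V, with n = 3 electrons transferred.
The balanced reaction is 3 Fe³⁺(aq) + Al(s) → 3 Fe²⁺(aq) + Al³⁺(aq), so Q = ([Fe²⁺(aq)]^3·[Al³⁺(aq)]) / [Fe³⁺(aq)]^3 = 0.000162 and log Q = −3.790.
E = E° − (0.0592/n)·log Q = +2.44 − (0.0592/3)(−3.790) = +2.515 V.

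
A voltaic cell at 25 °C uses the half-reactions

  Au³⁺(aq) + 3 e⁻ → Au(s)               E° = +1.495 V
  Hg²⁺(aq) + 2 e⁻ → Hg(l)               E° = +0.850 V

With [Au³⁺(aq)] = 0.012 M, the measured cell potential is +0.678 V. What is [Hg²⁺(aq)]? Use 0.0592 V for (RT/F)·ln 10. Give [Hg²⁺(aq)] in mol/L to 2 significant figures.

0.0040 M

With Au³⁺/Au at the cathode and Hg²⁺/Hg at the anode, E°cell = +1.495 − (+0.850) = +0.645 V (n = 6).
Rearranging E = E° − (0.0592/n)·log Q gives log Q = 6(+0.645 − (+0.678))/0.0592 = −3.345.
The balanced reaction is 2 Au³⁺(aq) + 3 Hg(l) → 2 Au(s) + 3 Hg²⁺(aq), so Q = [Hg²⁺(aq)]^3 / [Au³⁺(aq)]^2.
Solving for the unknown gives log [Hg²⁺(aq)] = −2.396, so [Hg²⁺(aq)] ≈ 0.0040 M.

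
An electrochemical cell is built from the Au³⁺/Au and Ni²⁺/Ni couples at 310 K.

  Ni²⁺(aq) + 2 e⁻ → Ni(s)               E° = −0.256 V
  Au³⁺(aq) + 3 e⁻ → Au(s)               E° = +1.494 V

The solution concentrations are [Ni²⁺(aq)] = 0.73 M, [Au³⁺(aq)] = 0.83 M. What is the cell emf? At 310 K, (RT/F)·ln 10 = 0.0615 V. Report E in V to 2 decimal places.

+1.75 V

The Au³⁺/Au couple has the more positive E°, so it is the cathode; Ni²⁺/Ni is the anode.
E°cell = +1.494 − (−0.256) = +1.750 V, with n = 6 electrons transferred.
Balancing gives 2 Au³⁺(aq) + 3 Ni(s) → 2 Au(s) + 3 Ni²⁺(aq); hence Q = [Ni²⁺(aq)]^3 / [Au³⁺(aq)]^2 = 0.565 (log Q = −0.248).
E = E° − (0.0615/n)·log Q = +1.750 − (0.0615/6)(−0.248) = +1.75 V.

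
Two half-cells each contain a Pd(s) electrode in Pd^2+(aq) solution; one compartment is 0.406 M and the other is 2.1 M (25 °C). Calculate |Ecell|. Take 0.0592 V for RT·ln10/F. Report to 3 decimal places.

0.021 V

For a concentration cell E°cell = 0, since both electrodes use the same couple.
The compartment with the higher Pd^2+(aq) concentration (2.1 M) acts as the cathode; ions are reduced there and produced at the dilute (0.406 M) anode.
With n = 2, Ecell = −(0.0592/2)·log([dilute]/[conc]) = −(0.0592/2)·log(0.406/2.1) = +0.021 V.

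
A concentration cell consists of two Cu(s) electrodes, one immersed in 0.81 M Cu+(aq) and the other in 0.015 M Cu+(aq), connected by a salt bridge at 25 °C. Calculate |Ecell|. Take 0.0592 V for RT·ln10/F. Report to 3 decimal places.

0.103 V

For a concentration cell E°cell = 0, since both electrodes use the same couple.
The compartment with the higher Cu+(aq) concentration (0.81 M) acts as the cathode; ions are reduced there and produced at the dilute (0.015 M) anode.
With n = 1, Ecell = −(0.0592/1)·log([dilute]/[conc]) = −(0.0592/1)·log(0.015/0.81) = +0.103 V.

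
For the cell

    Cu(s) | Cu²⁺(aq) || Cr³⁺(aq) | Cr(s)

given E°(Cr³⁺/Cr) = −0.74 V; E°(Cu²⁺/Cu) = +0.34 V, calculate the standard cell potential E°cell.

−1.08 V

By convention the left-hand electrode in cell notation is the anode (oxidation) and the right-hand electrode is the cathode (reduction).
E°cell = E°(right) − E°(left) = −0.74 − (+0.34) = −1.08 V.
The negative sign shows that, as written, the cell would require an external voltage to drive the reaction.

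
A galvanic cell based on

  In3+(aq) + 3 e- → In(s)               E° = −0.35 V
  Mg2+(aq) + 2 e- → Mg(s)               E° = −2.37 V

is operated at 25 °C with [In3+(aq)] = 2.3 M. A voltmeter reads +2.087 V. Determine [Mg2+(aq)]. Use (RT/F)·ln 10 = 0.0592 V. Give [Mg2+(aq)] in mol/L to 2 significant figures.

0.0095 M

With In³⁺/In at the cathode and Mg²⁺/Mg at the anode, E°cell = −0.35 − (−2.37) = +2.02 V (n = 6).
Rearranging E = E° − (0.0592/n)·log Q gives log Q = 6(+2.02 − (+2.087))/0.0592 = −6.791.
The balanced reaction is 2 In3+(aq) + 3 Mg(s) → 2 In(s) + 3 Mg2+(aq), so Q = [Mg2+(aq)]^3 / [In3+(aq)]^2.
Solving for the unknown gives log [Mg2+(aq)] = −2.023, so [Mg2+(aq)] ≈ 0.0095 M.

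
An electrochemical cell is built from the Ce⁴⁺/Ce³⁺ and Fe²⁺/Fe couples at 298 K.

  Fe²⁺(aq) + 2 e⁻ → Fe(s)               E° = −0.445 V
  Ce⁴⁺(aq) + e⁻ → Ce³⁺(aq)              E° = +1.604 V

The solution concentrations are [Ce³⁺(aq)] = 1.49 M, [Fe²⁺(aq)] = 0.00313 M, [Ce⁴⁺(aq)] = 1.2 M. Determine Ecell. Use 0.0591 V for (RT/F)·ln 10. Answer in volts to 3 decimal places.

+2.117 V

Since E°(Ce⁴⁺/Ce³⁺) > E°(Fe²⁺/Fe), Ce⁴⁺/Ce³⁺ serves as the cathode.
E°cell = +1.604 − (−0.445) = +2.049 V, with n = 2 electrons transferred.
Balancing gives 2 Ce⁴⁺(aq) + Fe(s) → 2 Ce³⁺(aq) + Fe²⁺(aq); hence Q = ([Ce³⁺(aq)]^2·[Fe²⁺(aq)]) / [Ce⁴⁺(aq)]^2 = 0.00483 (log Q = −2.316).
Applying E = E° − (RT ln10/nF)·log Q gives +2.049 − (0.0591/2)(−2.316) = +2.117 V.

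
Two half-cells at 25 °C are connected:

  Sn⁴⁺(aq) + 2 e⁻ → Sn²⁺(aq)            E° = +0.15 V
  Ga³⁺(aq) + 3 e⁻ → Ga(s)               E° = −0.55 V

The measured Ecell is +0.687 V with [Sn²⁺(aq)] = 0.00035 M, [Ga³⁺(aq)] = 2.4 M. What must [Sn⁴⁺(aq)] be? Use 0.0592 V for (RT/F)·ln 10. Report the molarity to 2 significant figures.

Sn⁴⁺/Sn²⁺ is the cathode (higher E°); E°cell = +0.15 − (−0.55) = +0.70 V with n = 6.
From the Nernst equation, log Q = n(E° − E)/0.0592 = 6·(+0.70 − (+0.687))/0.0592 = 1.318.
The balanced reaction is 3 Sn⁴⁺(aq) + 2 Ga(s) → 3 Sn²⁺(aq) + 2 Ga³⁺(aq), so Q = ([Sn²⁺(aq)]^3·[Ga³⁺(aq)]^2) / [Sn⁴⁺(aq)]^3.
Substituting the known concentrations and solving, log [Sn⁴⁺(aq)] = −3.642 and [Sn⁴⁺(aq)] = 0.00023 M.

0.00023 M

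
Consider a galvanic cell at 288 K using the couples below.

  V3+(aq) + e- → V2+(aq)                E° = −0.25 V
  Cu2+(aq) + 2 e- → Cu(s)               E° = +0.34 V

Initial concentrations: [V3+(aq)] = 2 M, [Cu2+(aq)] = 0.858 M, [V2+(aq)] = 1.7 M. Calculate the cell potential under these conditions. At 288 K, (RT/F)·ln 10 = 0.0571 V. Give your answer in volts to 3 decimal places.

The Cu²⁺/Cu couple has the more positive E°, so it is the cathode; V³⁺/V²⁺ is the anode.
E°cell = +0.34 − (−0.25) = +0.59 V, with n = 2 electrons transferred.
For the overall reaction Cu2+(aq) + 2 V2+(aq) → Cu(s) + 2 V3+(aq), Q = [V3+(aq)]^2 / ([Cu2+(aq)]·[V2+(aq)]^2) = 1.61, giving log Q = 0.208.
By the Nernst equation, E = +0.59 − (0.0571/2)·(0.208) = +0.584 V.

+0.584 V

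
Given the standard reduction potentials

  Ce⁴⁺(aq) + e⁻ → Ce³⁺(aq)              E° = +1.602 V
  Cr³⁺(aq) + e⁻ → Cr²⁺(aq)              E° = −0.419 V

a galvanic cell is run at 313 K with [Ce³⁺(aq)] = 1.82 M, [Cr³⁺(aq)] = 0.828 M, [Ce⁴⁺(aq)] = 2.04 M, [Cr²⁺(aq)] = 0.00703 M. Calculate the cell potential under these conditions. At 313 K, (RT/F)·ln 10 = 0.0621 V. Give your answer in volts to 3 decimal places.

Ce⁴⁺/Ce³⁺ is reduced (cathode, E° = +1.602 V) and Cr³⁺/Cr²⁺ is oxidized (anode).
E°cell = +1.602 − (−0.419) = +2.021 V, with n = 1 electron transferred.
The balanced reaction is Ce⁴⁺(aq) + Cr²⁺(aq) → Ce³⁺(aq) + Cr³⁺(aq), so Q = ([Ce³⁺(aq)]·[Cr³⁺(aq)]) / ([Ce⁴⁺(aq)]·[Cr²⁺(aq)]) = 105 and log Q = 2.022.
Applying E = E° − (RT ln10/nF)·log Q gives +2.021 − (0.0621/1)(2.022) = +1.895 V.

+1.895 V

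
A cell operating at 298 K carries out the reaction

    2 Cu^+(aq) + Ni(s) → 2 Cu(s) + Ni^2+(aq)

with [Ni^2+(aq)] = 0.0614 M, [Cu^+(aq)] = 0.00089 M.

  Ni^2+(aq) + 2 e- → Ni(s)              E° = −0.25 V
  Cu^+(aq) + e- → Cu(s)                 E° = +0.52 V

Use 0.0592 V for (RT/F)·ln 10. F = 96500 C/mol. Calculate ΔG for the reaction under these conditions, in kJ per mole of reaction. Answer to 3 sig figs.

The standard cell potential is +0.52 − (−0.25) = +0.77 V, with n = 2 electrons in the balanced equation.
Here Q = [Ni^2+(aq)] / [Cu^+(aq)]^2 = 7.75×10^4 (log Q = 4.889), giving E = +0.77 − (0.0592/2)·(4.889) = +0.6253 V.
Finally ΔG = −nFE = −(2)(96500 C/mol)(+0.6253 V) = −121 kJ/mol.

−121 kJ/mol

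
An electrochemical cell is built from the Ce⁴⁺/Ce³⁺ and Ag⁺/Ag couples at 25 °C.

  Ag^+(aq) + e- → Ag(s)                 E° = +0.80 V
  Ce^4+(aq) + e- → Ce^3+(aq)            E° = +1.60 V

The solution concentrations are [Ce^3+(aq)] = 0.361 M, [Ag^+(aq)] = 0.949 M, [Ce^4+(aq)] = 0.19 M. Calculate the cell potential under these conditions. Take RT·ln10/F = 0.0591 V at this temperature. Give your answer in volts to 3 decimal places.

Since E°(Ce⁴⁺/Ce³⁺) > E°(Ag⁺/Ag), Ce⁴⁺/Ce³⁺ serves as the cathode.
E°cell = +1.60 − (+0.80) = +0.80 V, with n = 1 electron transferred.
Balancing gives Ce^4+(aq) + Ag(s) → Ce^3+(aq) + Ag^+(aq); hence Q = ([Ce^3+(aq)]·[Ag^+(aq)]) / [Ce^4+(aq)] = 1.8 (log Q = 0.256).
Applying E = E° − (RT ln10/nF)·log Q gives +0.80 − (0.0591/1)(0.256) = +0.785 V.

+0.785 V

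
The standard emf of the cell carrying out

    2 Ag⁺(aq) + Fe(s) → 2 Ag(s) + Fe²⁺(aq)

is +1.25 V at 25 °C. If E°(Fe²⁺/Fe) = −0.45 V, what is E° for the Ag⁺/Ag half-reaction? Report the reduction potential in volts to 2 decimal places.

+0.80 V

In the reaction as written the Ag⁺/Ag couple is reduced (cathode) and Fe²⁺/Fe is oxidized (anode), so E°cell = E°(Ag⁺/Ag) − E°(Fe²⁺/Fe).
E°(Ag⁺/Ag) = E°cell + E°(anode) = +1.25 + (−0.45) = +0.80 V.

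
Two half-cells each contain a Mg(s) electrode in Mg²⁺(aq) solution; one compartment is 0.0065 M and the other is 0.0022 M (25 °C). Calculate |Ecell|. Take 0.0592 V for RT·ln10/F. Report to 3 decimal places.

For a concentration cell E°cell = 0, since both electrodes use the same couple.
The compartment with the higher Mg²⁺(aq) concentration (0.0065 M) acts as the cathode; ions are reduced there and produced at the dilute (0.0022 M) anode.
With n = 2, Ecell = −(0.0592/2)·log([dilute]/[conc]) = −(0.0592/2)·log(0.0022/0.0065) = +0.014 V.

0.014 V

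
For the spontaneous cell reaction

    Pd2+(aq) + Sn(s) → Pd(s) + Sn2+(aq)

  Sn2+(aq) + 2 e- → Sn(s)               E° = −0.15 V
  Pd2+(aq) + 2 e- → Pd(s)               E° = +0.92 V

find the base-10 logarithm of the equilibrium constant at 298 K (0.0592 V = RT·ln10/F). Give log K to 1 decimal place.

The Pd²⁺/Pd couple is reduced (cathode); E°cell = +0.92 − (−0.15) = +1.07 V with n = 2.
At equilibrium E = 0, so log K = nE°cell / 0.0592 = (2)(+1.07) / 0.0592 = 36.1.

log K = 36.1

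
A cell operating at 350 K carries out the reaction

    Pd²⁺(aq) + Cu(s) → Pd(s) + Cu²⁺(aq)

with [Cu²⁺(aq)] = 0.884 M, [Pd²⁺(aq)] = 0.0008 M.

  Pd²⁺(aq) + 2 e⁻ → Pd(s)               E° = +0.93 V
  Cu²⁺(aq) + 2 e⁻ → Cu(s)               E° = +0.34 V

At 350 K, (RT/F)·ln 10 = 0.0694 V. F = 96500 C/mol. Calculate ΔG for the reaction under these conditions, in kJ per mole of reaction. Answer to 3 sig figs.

−93.5 kJ/mol

The standard cell potential is +0.93 − (+0.34) = +0.59 V, with n = 2 electrons in the balanced equation.
Here Q = [Cu²⁺(aq)] / [Pd²⁺(aq)] = 1.1×10^3 (log Q = 3.043), giving E = +0.59 − (0.0694/2)·(3.043) = +0.4844 V.
Then ΔG = −nFE = −2 × 96500 × +0.4844 J/mol = −93.5 kJ/mol.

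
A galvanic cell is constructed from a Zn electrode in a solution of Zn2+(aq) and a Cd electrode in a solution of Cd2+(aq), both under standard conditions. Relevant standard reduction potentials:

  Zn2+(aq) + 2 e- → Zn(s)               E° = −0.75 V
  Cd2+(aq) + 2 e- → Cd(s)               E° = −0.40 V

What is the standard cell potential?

+0.35 V

Of the two couples in this cell, the one with the more positive reduction potential is reduced at the cathode: here that is Cd²⁺/Cd (−0.40 V); Zn²⁺/Zn (−0.75 V) is the anode.
E°cell = E°(cathode) − E°(anode) = −0.40 − (−0.75) = +0.35 V.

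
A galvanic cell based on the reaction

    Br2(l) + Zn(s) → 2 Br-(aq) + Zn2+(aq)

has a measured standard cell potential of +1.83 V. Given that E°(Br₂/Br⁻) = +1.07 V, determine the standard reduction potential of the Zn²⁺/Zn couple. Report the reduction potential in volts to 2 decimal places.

−0.76 V

In the reaction as written the Br₂/Br⁻ couple is reduced (cathode) and Zn²⁺/Zn is oxidized (anode), so E°cell = E°(Br₂/Br⁻) − E°(Zn²⁺/Zn).
E°(Zn²⁺/Zn) = E°(cathode) − E°cell = +1.07 − (+1.83) = −0.76 V.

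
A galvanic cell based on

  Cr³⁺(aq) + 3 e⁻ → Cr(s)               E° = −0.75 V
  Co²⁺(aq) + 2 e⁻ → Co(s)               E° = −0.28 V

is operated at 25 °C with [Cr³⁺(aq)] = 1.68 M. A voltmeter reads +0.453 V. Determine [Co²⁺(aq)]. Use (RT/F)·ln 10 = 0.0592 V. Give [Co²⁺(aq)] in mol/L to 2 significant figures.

0.38 M

With Co²⁺/Co at the cathode and Cr³⁺/Cr at the anode, E°cell = −0.28 − (−0.75) = +0.47 V (n = 6).
Rearranging E = E° − (0.0592/n)·log Q gives log Q = 6(+0.47 − (+0.453))/0.0592 = 1.723.
Balancing electrons gives 3 Co²⁺(aq) + 2 Cr(s) → 3 Co(s) + 2 Cr³⁺(aq); thus Q = [Cr³⁺(aq)]^2 / [Co²⁺(aq)]^3.
Substituting the known concentrations and solving, log [Co²⁺(aq)] = −0.424 and [Co²⁺(aq)] = 0.38 M.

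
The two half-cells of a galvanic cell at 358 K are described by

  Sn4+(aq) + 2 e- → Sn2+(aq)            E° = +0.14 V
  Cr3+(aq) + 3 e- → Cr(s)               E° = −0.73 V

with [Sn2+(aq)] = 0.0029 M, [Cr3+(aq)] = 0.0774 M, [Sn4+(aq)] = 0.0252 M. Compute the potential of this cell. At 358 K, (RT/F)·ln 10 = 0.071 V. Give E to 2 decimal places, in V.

+0.93 V

Since E°(Sn⁴⁺/Sn²⁺) > E°(Cr³⁺/Cr), Sn⁴⁺/Sn²⁺ serves as the cathode.
The standard potential is +0.14 − (−0.73) = +0.87 V and the balanced reaction transfers n = 6 electrons.
The balanced reaction is 3 Sn4+(aq) + 2 Cr(s) → 3 Sn2+(aq) + 2 Cr3+(aq), so Q = ([Sn2+(aq)]^3·[Cr3+(aq)]^2) / [Sn4+(aq)]^3 = 9.13×10^−6 and log Q = −5.040.
Applying E = E° − (RT ln10/nF)·log Q gives +0.87 − (0.071/6)(−5.040) = +0.93 V.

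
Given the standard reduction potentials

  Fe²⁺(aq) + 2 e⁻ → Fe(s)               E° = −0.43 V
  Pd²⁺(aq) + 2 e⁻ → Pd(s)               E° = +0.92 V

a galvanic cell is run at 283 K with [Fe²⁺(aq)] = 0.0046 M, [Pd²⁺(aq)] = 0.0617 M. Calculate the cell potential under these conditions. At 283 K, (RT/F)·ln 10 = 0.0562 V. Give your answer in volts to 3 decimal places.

Since E°(Pd²⁺/Pd) > E°(Fe²⁺/Fe), Pd²⁺/Pd serves as the cathode.
The standard potential is +0.92 − (−0.43) = +1.35 V and the balanced reaction transfers n = 2 electrons.
The balanced reaction is Pd²⁺(aq) + Fe(s) → Pd(s) + Fe²⁺(aq), so Q = [Fe²⁺(aq)] / [Pd²⁺(aq)] = 0.0746 and log Q = −1.128.
E = E° − (0.0562/n)·log Q = +1.35 − (0.0562/2)(−1.128) = +1.382 V.

+1.382 V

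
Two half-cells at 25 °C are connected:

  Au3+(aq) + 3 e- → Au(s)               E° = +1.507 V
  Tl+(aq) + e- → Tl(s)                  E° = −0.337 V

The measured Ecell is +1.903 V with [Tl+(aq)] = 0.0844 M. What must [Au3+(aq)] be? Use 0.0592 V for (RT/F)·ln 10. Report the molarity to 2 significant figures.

0.59 M

Au³⁺/Au is the cathode (higher E°); E°cell = +1.507 − (−0.337) = +1.844 V with n = 3.
Since E = E° − (0.0592/n)·log Q, log Q = n(E° − E)/0.0592 = −2.990.
The balanced reaction is Au3+(aq) + 3 Tl(s) → Au(s) + 3 Tl+(aq), so Q = [Tl+(aq)]^3 / [Au3+(aq)].
Substituting the known concentrations and solving, log [Au3+(aq)] = −0.231 and [Au3+(aq)] = 0.59 M.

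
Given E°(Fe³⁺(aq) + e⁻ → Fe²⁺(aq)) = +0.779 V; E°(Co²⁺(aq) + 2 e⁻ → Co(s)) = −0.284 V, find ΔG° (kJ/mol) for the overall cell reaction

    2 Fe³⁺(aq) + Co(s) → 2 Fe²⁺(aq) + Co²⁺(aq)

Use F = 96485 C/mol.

−205 kJ/mol

In the reaction as written Fe³⁺(aq) is reduced, so the Fe³⁺/Fe²⁺ couple is the cathode and Co²⁺/Co is the anode.
E°cell = +0.779 − (−0.284) = +1.063 V; balancing electrons gives n = 2.
ΔG° = −nFE°cell = −(2)(96485)(+1.063) J/mol = −205 kJ/mol.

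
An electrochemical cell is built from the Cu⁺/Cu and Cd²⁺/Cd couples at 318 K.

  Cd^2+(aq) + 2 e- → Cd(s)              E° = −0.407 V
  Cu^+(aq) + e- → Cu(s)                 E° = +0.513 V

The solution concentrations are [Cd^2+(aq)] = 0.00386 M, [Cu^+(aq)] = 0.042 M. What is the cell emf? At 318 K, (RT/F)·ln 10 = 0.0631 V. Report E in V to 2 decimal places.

+0.91 V

Since E°(Cu⁺/Cu) > E°(Cd²⁺/Cd), Cu⁺/Cu serves as the cathode.
E°cell = +0.513 − (−0.407) = +0.920 V, with n = 2 electrons transferred.
The balanced reaction is 2 Cu^+(aq) + Cd(s) → 2 Cu(s) + Cd^2+(aq), so Q = [Cd^2+(aq)] / [Cu^+(aq)]^2 = 2.19 and log Q = 0.340.
By the Nernst equation, E = +0.920 − (0.0631/2)·(0.340) = +0.91 V.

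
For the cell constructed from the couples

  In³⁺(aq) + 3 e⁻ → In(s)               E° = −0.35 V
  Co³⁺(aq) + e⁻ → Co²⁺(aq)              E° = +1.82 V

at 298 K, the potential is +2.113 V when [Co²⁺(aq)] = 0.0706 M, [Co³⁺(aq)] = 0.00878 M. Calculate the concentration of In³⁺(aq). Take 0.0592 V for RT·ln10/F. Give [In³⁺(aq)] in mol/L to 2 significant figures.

1.5 M

Co³⁺/Co²⁺ is the cathode (higher E°); E°cell = +1.82 − (−0.35) = +2.17 V with n = 3.
Rearranging E = E° − (0.0592/n)·log Q gives log Q = 3(+2.17 − (+2.113))/0.0592 = 2.889.
For 3 Co³⁺(aq) + In(s) → 3 Co²⁺(aq) + In³⁺(aq), the reaction quotient is Q = ([Co²⁺(aq)]^3·[In³⁺(aq)]) / [Co³⁺(aq)]^3.
Isolating [In³⁺(aq)] in Q = 10^{2.889} yields log [In³⁺(aq)] = 0.173, i.e. 1.5 M.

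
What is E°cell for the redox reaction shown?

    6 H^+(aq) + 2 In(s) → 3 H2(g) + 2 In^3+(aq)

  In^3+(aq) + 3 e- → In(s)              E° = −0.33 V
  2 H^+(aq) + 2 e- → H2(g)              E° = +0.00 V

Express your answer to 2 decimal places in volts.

In the reaction as written, H^+(aq) is reduced (cathode) and In^3+(aq) is produced by oxidation at the anode.
E°cell = E°(cathode) − E°(anode) = +0.00 − (−0.33) = +0.33 V.

+0.33 V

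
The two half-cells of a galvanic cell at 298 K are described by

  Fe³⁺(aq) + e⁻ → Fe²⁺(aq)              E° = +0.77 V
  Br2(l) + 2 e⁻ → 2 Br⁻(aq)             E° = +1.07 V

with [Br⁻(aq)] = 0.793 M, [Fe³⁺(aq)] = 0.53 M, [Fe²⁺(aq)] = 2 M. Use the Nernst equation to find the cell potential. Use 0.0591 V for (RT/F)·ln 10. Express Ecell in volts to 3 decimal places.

+0.340 V

Since E°(Br₂/Br⁻) > E°(Fe³⁺/Fe²⁺), Br₂/Br⁻ serves as the cathode.
E°cell = +1.07 − (+0.77) = +0.30 V, with n = 2 electrons transferred.
For the overall reaction Br2(l) + 2 Fe²⁺(aq) → 2 Br⁻(aq) + 2 Fe³⁺(aq), Q = ([Br⁻(aq)]^2·[Fe³⁺(aq)]^2) / [Fe²⁺(aq)]^2 = 0.0442, giving log Q = −1.355.
Applying E = E° − (RT ln10/nF)·log Q gives +0.30 − (0.0591/2)(−1.355) = +0.340 V.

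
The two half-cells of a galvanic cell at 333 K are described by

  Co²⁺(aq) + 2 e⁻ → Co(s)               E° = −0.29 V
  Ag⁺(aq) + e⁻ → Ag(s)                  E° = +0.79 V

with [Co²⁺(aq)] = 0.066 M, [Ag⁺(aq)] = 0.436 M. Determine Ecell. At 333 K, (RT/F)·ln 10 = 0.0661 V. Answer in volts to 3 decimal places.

Since E°(Ag⁺/Ag) > E°(Co²⁺/Co), Ag⁺/Ag serves as the cathode.
The standard potential is +0.79 − (−0.29) = +1.08 V and the balanced reaction transfers n = 2 electrons.
Balancing gives 2 Ag⁺(aq) + Co(s) → 2 Ag(s) + Co²⁺(aq); hence Q = [Co²⁺(aq)] / [Ag⁺(aq)]^2 = 0.347 (log Q = −0.459).
E = E° − (0.0661/n)·log Q = +1.08 − (0.0661/2)(−0.459) = +1.095 V.

+1.095 V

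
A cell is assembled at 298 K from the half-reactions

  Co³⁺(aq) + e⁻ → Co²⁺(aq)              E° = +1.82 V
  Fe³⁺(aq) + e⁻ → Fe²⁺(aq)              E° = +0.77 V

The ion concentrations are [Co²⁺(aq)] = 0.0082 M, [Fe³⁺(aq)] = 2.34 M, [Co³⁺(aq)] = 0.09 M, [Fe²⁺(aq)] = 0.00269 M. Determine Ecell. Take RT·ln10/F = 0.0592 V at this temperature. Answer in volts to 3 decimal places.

+0.938 V

Since E°(Co³⁺/Co²⁺) > E°(Fe³⁺/Fe²⁺), Co³⁺/Co²⁺ serves as the cathode.
E°cell = +1.82 − (+0.77) = +1.05 V, with n = 1 electron transferred.
Balancing gives Co³⁺(aq) + Fe²⁺(aq) → Co²⁺(aq) + Fe³⁺(aq); hence Q = ([Co²⁺(aq)]·[Fe³⁺(aq)]) / ([Co³⁺(aq)]·[Fe²⁺(aq)]) = 79.3 (log Q = 1.899).
Applying E = E° − (RT ln10/nF)·log Q gives +1.05 − (0.0592/1)(1.899) = +0.938 V.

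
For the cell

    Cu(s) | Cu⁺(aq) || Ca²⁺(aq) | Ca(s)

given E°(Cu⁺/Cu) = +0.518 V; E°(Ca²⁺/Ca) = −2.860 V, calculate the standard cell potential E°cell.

By convention the left-hand electrode in cell notation is the anode (oxidation) and the right-hand electrode is the cathode (reduction).
E°cell = E°(right) − E°(left) = −2.860 − (+0.518) = −3.378 V.
The negative sign shows that, as written, the cell would require an external voltage to drive the reaction.

−3.378 V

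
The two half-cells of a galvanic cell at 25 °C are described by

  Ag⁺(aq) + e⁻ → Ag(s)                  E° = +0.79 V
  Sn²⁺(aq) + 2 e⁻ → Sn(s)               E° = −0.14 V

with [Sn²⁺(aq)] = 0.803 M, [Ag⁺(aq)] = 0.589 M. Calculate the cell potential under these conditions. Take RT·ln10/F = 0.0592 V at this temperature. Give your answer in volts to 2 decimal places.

Since E°(Ag⁺/Ag) > E°(Sn²⁺/Sn), Ag⁺/Ag serves as the cathode.
E°cell = +0.79 − (−0.14) = +0.93 V, with n = 2 electrons transferred.
The balanced reaction is 2 Ag⁺(aq) + Sn(s) → 2 Ag(s) + Sn²⁺(aq), so Q = [Sn²⁺(aq)] / [Ag⁺(aq)]^2 = 2.31 and log Q = 0.364.
E = E° − (0.0592/n)·log Q = +0.93 − (0.0592/2)(0.364) = +0.92 V.

+0.92 V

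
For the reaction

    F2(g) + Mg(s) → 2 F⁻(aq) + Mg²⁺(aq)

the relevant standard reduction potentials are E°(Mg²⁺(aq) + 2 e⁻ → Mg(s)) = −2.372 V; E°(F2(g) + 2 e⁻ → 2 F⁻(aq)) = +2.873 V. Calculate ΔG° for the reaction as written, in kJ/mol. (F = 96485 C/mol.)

−1012 kJ/mol

In the reaction as written F2(g) is reduced, so the F₂/F⁻ couple is the cathode and Mg²⁺/Mg is the anode.
E°cell = +2.873 − (−2.372) = +5.245 V; balancing electrons gives n = 2.
ΔG° = −nFE°cell = −(2)(96485)(+5.245) J/mol = −1012 kJ/mol.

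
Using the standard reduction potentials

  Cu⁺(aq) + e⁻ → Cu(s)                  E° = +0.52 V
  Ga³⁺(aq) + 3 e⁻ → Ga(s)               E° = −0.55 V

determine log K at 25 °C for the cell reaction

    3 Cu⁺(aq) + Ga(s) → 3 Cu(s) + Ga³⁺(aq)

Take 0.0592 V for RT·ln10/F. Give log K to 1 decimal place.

The Cu⁺/Cu couple is reduced (cathode); E°cell = +0.52 − (−0.55) = +1.07 V with n = 3.
At equilibrium E = 0, so log K = nE°cell / 0.0592 = (3)(+1.07) / 0.0592 = 54.2.

log K = 54.2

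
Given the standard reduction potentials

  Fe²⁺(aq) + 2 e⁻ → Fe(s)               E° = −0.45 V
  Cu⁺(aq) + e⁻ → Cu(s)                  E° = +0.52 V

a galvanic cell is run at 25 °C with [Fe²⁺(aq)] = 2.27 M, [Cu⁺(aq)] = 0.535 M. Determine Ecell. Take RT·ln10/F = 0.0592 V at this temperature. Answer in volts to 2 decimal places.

Since E°(Cu⁺/Cu) > E°(Fe²⁺/Fe), Cu⁺/Cu serves as the cathode.
The standard potential is +0.52 − (−0.45) = +0.97 V and the balanced reaction transfers n = 2 electrons.
Balancing gives 2 Cu⁺(aq) + Fe(s) → 2 Cu(s) + Fe²⁺(aq); hence Q = [Fe²⁺(aq)] / [Cu⁺(aq)]^2 = 7.93 (log Q = 0.899).
Applying E = E° − (RT ln10/nF)·log Q gives +0.97 − (0.0592/2)(0.899) = +0.94 V.

+0.94 V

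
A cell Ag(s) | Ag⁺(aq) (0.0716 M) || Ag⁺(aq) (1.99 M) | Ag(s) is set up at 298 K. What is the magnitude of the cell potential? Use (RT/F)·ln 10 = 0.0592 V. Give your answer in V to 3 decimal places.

0.085 V

For a concentration cell E°cell = 0, since both electrodes use the same couple.
The compartment with the higher Ag⁺(aq) concentration (1.99 M) acts as the cathode; ions are reduced there and produced at the dilute (0.0716 M) anode.
With n = 1, Ecell = −(0.0592/1)·log([dilute]/[conc]) = −(0.0592/1)·log(0.0716/1.99) = +0.085 V.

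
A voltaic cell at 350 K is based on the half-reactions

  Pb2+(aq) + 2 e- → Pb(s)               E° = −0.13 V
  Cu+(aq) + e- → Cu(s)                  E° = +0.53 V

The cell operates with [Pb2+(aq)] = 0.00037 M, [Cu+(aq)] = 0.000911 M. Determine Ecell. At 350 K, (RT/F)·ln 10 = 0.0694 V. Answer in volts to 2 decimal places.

+0.57 V

The Cu⁺/Cu couple has the more positive E°, so it is the cathode; Pb²⁺/Pb is the anode.
The standard potential is +0.53 − (−0.13) = +0.66 V and the balanced reaction transfers n = 2 electrons.
For the overall reaction 2 Cu+(aq) + Pb(s) → 2 Cu(s) + Pb2+(aq), Q = [Pb2+(aq)] / [Cu+(aq)]^2 = 446, giving log Q = 2.649.
By the Nernst equation, E = +0.66 − (0.0694/2)·(2.649) = +0.57 V.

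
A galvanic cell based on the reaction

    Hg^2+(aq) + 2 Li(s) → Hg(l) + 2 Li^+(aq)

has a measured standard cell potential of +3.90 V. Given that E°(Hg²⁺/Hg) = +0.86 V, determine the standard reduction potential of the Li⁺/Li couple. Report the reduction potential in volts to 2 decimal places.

−3.04 V

In the reaction as written the Hg²⁺/Hg couple is reduced (cathode) and Li⁺/Li is oxidized (anode), so E°cell = E°(Hg²⁺/Hg) − E°(Li⁺/Li).
E°(Li⁺/Li) = E°(cathode) − E°cell = +0.86 − (+3.90) = −3.04 V.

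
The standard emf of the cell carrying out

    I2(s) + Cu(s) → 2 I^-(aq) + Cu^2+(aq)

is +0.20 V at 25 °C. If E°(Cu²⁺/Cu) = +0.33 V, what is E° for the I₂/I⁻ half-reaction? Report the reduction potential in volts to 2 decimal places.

+0.53 V

In the reaction as written the I₂/I⁻ couple is reduced (cathode) and Cu²⁺/Cu is oxidized (anode), so E°cell = E°(I₂/I⁻) − E°(Cu²⁺/Cu).
E°(I₂/I⁻) = E°cell + E°(anode) = +0.20 + (+0.33) = +0.53 V.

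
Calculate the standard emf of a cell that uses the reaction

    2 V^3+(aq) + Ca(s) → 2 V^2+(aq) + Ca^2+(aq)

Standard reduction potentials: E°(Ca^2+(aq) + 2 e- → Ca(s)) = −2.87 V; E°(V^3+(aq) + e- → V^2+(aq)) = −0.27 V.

In the reaction as written, V^3+(aq) is reduced (cathode) and Ca^2+(aq) is produced by oxidation at the anode.
E°cell = E°(cathode) − E°(anode) = −0.27 − (−2.87) = +2.60 V.
The positive value indicates the reaction is spontaneous as written.

+2.60 V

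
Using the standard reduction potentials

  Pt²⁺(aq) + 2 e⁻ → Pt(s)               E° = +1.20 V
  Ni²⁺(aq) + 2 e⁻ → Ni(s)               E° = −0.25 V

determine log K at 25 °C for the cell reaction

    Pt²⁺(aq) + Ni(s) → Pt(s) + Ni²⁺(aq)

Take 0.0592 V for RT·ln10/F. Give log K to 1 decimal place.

The Pt²⁺/Pt couple is reduced (cathode); E°cell = +1.20 − (−0.25) = +1.45 V with n = 2.
At equilibrium E = 0, so log K = nE°cell / 0.0592 = (2)(+1.45) / 0.0592 = 49.0.

log K = 49.0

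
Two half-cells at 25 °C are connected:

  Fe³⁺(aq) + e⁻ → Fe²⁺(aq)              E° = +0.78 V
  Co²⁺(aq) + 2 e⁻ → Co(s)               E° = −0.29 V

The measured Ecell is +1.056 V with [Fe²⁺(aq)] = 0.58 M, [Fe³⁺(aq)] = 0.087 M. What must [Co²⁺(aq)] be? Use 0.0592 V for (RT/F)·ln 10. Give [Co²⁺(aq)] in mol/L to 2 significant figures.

0.067 M

With Fe³⁺/Fe²⁺ at the cathode and Co²⁺/Co at the anode, E°cell = +0.78 − (−0.29) = +1.07 V (n = 2).
Rearranging E = E° − (0.0592/n)·log Q gives log Q = 2(+1.07 − (+1.056))/0.0592 = 0.473.
For 2 Fe³⁺(aq) + Co(s) → 2 Fe²⁺(aq) + Co²⁺(aq), the reaction quotient is Q = ([Fe²⁺(aq)]^2·[Co²⁺(aq)]) / [Fe³⁺(aq)]^2.
Solving for the unknown gives log [Co²⁺(aq)] = −1.175, so [Co²⁺(aq)] ≈ 0.067 M.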